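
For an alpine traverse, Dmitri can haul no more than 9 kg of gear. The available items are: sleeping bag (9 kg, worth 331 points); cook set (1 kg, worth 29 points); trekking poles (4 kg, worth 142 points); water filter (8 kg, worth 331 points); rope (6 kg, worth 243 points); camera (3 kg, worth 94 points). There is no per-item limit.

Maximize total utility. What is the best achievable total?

Density check — water filter 41.38, rope 40.50, sleeping bag 36.78 are the best per kg.
The ratio ordering already packs tightly: cook set + water filter, 9 kg, 360.
No other feasible combination exceeds 360.

360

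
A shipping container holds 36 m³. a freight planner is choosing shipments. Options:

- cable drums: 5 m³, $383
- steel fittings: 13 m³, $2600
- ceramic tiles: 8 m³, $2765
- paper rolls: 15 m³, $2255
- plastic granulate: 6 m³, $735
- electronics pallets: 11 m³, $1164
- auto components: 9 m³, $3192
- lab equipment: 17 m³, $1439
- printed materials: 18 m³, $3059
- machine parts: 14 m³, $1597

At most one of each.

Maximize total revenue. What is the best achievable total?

Taking steel fittings + ceramic tiles + plastic granulate + auto components: 36 m³ used, 9292 in revenue.

9292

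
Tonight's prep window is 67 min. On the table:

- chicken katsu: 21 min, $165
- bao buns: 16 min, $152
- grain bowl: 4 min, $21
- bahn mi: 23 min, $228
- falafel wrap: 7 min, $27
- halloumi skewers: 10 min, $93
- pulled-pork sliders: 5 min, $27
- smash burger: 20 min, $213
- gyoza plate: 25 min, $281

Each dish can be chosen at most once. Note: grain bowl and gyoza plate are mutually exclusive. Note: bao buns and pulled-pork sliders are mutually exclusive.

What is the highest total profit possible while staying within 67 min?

By profit per min: gyoza plate 11.24, smash burger 10.65, bahn mi 9.91, bao buns 9.50 lead.
Taking bao buns + bahn mi + gyoza plate: 64 min used, 661 in profit.
Runner-up chicken katsu + smash burger + gyoza plate tops out at 659.

661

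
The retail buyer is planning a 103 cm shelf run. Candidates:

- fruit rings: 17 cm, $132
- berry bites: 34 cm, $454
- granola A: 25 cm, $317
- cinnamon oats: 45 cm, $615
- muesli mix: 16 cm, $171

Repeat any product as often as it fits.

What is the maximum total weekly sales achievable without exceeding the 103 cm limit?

Greedy by ratio would take 2×cinnamon oats: 90 cm used, total 1230.
Replace 2×cinnamon oats with 3×berry bites: the trade gains 132 net, giving 1362 at 102 cm.
Nothing else within 103 cm beats 1362.

1362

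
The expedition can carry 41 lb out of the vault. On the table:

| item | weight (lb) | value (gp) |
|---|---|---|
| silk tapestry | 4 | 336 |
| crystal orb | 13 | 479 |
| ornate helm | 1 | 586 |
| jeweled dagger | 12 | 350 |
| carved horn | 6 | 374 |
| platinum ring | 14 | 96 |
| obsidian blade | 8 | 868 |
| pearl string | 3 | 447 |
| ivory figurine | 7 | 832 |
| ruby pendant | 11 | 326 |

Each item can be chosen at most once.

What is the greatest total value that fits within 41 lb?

3793

The ratio heuristic lands on silk tapestry + ornate helm + carved horn + obsidian blade + pearl string + ivory figurine + ruby pendant (3769) but leaves 1 lb idle.
Dropping ruby pendant frees 11 lb; slotting in jeweled dagger (12 lb) lifts the total to 3793 at 41 lb.
Nothing else within 41 lb beats 3793.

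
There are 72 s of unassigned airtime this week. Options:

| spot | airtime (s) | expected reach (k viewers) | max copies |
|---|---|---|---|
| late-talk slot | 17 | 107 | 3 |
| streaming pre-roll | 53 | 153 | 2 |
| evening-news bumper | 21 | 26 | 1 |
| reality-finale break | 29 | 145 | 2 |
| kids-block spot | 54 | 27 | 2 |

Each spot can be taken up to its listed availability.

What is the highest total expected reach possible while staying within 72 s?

359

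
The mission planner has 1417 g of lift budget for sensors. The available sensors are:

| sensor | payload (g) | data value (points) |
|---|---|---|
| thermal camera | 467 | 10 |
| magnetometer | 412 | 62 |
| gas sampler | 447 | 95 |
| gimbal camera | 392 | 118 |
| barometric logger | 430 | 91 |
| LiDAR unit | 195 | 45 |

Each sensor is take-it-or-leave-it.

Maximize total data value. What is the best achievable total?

304

The ratio heuristic lands on gas sampler + gimbal camera + LiDAR unit (258) but leaves 383 g idle.
The 195 g tied up in LiDAR unit is better spent on barometric logger — total rises to 304 (1269 g).
Runner-up magnetometer + gas sampler + gimbal camera tops out at 275.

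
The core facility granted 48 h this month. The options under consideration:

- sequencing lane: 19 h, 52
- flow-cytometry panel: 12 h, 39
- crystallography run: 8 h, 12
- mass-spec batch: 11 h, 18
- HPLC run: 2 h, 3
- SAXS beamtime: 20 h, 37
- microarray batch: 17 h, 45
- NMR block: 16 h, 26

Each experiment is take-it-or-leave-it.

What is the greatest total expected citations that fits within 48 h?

Taking sequencing lane + flow-cytometry panel + microarray batch: 48 h used, 136 in expected citations.
Every other selection either busts 48 h or fails to beat 136.

136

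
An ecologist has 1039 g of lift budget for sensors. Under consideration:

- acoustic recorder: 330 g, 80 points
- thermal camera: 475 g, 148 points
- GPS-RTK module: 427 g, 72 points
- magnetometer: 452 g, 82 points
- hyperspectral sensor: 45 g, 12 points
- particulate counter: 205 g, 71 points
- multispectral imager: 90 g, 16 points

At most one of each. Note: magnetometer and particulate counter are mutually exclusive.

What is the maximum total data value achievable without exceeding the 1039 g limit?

299

Filling by ratio: thermal camera + hyperspectral sensor + particulate counter + multispectral imager for 247, with 224 g left unused.
The 135 g tied up in hyperspectral sensor and multispectral imager is better spent on acoustic recorder — total rises to 299 (1010 g).
The closest alternative, acoustic recorder + thermal camera + hyperspectral sensor + multispectral imager, reaches only 256.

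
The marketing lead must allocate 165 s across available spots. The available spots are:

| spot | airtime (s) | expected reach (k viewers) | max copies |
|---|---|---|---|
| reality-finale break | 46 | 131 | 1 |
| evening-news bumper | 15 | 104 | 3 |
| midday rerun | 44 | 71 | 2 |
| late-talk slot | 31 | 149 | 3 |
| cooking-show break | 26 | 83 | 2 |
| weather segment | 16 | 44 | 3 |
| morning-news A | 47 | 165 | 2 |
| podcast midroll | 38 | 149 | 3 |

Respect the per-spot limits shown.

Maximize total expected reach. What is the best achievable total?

842

Taking 3×evening-news bumper + 3×late-talk slot + cooking-show break: 164 s used, 842 in expected reach.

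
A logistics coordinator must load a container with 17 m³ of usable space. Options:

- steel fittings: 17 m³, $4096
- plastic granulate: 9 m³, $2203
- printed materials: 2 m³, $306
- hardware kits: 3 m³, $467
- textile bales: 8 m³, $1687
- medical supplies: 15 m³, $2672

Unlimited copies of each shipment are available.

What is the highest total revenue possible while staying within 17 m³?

Greedy by ratio would take plastic granulate + textile bales: 17 m³ used, total 3890.
The 17 m³ tied up in plastic granulate and textile bales is better spent on steel fittings — total rises to 4096 (17 m³).
That's the maximum — no swap from here does better than 4096.

4096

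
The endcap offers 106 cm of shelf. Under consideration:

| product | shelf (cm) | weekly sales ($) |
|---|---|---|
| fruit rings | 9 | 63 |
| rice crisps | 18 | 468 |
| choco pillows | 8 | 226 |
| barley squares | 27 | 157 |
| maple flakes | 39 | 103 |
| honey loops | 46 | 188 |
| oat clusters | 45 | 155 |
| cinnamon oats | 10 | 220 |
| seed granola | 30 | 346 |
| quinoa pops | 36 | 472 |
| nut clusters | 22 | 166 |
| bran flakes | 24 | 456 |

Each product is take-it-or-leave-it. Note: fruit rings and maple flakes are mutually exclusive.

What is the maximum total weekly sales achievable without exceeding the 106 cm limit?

1905

Fruit rings + rice crisps + choco pillows + cinnamon oats + quinoa pops + bran flakes uses 105 of the 106 cm and totals 1905.
Runner-up rice crisps + choco pillows + cinnamon oats + quinoa pops + bran flakes tops out at 1842.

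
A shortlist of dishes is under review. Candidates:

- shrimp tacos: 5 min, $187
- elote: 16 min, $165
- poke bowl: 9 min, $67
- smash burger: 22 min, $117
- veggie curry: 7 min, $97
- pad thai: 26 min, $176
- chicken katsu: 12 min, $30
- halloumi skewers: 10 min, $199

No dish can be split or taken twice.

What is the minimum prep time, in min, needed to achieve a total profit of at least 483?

Minimise min subject to total profit ≥ 483.
shrimp tacos + veggie curry + halloumi skewers: 483 profit at 22 min.
Any bundle with less than 22 min falls short of 483.

22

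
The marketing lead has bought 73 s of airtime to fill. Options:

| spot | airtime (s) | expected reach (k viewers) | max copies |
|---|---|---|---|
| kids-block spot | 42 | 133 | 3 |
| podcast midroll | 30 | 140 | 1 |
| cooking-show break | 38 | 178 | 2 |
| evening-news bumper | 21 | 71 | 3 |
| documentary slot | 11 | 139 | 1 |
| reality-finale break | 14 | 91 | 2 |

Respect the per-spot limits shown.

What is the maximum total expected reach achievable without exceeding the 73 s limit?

Podcast midroll + documentary slot + 2×reality-finale break uses 69 of the 73 s and totals 461.
The spare 4 s is too small for any remaining spot, and no exchange beats 461.

461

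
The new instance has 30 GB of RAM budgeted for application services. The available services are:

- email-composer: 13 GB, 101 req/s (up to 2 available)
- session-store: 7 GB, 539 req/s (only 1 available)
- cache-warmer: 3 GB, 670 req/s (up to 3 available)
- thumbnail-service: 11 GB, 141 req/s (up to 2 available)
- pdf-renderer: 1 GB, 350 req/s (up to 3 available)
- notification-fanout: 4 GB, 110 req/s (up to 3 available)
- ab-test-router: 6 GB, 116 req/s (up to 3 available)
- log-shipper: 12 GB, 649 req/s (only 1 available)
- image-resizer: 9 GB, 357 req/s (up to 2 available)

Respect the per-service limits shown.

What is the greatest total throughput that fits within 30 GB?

3956

Best packing: session-store + 3×cache-warmer + 3×pdf-renderer + image-resizer — 28 GB, 3956 total.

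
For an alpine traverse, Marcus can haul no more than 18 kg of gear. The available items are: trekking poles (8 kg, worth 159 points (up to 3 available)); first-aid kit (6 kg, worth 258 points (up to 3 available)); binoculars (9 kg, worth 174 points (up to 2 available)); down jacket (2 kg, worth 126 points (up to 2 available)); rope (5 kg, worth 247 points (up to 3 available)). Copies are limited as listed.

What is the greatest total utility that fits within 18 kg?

878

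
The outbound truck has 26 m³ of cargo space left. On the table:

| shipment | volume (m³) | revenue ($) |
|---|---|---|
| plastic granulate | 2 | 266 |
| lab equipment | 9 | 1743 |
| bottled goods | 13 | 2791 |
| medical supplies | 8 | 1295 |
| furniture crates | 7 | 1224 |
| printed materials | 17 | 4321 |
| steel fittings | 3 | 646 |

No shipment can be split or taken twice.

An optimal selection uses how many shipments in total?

Optimal total is 6064.
lab equipment + printed materials hits 6064 at 26 m³.
Any selection reaching 6064 contains exactly 2 shipments.

2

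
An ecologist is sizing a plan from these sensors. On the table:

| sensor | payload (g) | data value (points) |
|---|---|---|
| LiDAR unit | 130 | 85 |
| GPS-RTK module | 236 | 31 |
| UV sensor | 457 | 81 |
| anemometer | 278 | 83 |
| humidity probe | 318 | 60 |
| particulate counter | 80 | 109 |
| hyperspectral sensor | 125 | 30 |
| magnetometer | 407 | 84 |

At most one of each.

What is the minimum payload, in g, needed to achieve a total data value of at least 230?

488

Look for the lowest-payload combination reaching 230.
LiDAR unit + anemometer + particulate counter reaches 277 using 488 g.
Any bundle with less than 488 g falls short of 230.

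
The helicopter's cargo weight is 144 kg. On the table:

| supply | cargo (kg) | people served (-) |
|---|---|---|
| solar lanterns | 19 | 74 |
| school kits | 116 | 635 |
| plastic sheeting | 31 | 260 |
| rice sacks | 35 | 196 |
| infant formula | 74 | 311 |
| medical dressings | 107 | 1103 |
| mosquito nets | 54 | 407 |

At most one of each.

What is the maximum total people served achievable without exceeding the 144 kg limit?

Taking plastic sheeting + medical dressings: 138 kg used, 1363 in people served.
The closest alternative, rice sacks + medical dressings, reaches only 1299.

1363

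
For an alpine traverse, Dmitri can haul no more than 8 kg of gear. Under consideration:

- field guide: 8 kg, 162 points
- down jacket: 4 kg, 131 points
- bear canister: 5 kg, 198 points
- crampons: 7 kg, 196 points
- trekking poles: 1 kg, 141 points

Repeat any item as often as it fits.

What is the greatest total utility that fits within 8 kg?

1128

8×trekking poles uses 8 of the 8 kg and totals 1128.
Every other selection either busts 8 kg or fails to beat 1128.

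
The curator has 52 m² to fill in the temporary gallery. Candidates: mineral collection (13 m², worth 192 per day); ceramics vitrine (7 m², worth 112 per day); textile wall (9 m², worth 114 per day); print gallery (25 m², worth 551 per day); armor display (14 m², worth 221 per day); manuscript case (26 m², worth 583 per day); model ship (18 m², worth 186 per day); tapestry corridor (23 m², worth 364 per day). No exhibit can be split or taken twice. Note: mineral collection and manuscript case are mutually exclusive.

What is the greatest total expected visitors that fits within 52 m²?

1134

Print gallery + manuscript case uses 51 of the 52 m² and totals 1134.
Every other selection either busts 52 m² or breaks a pairing rule or fails to beat 1134.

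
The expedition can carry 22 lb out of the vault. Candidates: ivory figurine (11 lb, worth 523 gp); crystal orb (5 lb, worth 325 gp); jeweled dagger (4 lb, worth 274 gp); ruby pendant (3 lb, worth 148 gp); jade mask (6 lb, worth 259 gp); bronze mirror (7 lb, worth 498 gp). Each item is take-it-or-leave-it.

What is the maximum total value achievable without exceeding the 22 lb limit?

1356

Density check — bronze mirror 71.14, jeweled dagger 68.50, crystal orb 65.00 are the best per lb.
A density-first pass picks crystal orb + jeweled dagger + ruby pendant + bronze mirror — 1245 at 19 lb.
The 3 lb tied up in ruby pendant is better spent on jade mask — total rises to 1356 (22 lb).
Nothing else within 22 lb beats 1356.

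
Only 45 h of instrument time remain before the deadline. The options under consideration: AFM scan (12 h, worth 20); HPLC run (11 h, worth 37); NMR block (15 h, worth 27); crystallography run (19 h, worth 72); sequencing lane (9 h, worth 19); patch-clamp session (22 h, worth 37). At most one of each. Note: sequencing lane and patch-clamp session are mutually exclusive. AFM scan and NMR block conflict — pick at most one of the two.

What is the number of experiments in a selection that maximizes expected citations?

3

Optimal total is 136.
One optimal bundle: HPLC run + NMR block + crystallography run (45 h).
Any selection reaching 136 contains exactly 3 experiments.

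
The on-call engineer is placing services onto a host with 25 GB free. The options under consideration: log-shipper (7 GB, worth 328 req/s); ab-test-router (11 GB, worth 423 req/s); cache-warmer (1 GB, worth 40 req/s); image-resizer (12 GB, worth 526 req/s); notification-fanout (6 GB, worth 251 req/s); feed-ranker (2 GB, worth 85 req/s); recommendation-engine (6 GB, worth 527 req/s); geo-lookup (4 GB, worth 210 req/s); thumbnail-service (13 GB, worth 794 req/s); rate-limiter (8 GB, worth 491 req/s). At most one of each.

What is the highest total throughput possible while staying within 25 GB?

A density-first pass picks log-shipper + recommendation-engine + geo-lookup + rate-limiter — 1556 at 25 GB.
Replace log-shipper and rate-limiter with feed-ranker + thumbnail-service: the trade gains 60 net, giving 1616 at 25 GB.

1616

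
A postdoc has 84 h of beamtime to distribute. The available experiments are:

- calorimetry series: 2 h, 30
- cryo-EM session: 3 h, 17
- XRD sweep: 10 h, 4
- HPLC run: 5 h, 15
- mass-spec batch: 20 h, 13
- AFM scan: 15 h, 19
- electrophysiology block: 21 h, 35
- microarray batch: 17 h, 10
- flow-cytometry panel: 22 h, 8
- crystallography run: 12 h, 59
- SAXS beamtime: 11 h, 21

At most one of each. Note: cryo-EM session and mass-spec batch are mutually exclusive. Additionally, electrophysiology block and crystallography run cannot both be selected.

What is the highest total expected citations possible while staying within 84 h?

Calorimetry series + cryo-EM session + XRD sweep + HPLC run + AFM scan + microarray batch + crystallography run + SAXS beamtime uses 75 of the 84 h and totals 175.
An exhaustive check of the 2048 subsets confirms 175.

175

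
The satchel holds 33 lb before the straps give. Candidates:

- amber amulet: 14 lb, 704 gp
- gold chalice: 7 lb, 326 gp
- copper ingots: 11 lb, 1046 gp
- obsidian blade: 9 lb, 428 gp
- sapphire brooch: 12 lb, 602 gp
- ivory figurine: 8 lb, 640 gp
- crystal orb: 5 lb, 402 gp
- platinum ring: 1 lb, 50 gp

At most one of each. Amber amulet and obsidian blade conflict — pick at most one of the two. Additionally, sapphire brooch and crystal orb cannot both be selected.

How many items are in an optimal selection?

The maximum value within 33 lb is 2516.
One optimal bundle: copper ingots + obsidian blade + ivory figurine + crystal orb (33 lb).
Any selection reaching 2516 contains exactly 4 items.

4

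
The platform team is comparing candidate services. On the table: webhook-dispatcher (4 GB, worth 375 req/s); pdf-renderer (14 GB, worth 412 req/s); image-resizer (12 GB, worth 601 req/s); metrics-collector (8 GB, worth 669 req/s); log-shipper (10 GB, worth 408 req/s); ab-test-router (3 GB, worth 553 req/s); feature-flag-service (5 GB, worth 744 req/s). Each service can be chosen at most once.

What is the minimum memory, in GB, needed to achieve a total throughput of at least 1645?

12

Minimise GB subject to total throughput ≥ 1645.
webhook-dispatcher + ab-test-router + feature-flag-service: 1672 throughput at 12 GB.
No combination under 12 GB hits 1645.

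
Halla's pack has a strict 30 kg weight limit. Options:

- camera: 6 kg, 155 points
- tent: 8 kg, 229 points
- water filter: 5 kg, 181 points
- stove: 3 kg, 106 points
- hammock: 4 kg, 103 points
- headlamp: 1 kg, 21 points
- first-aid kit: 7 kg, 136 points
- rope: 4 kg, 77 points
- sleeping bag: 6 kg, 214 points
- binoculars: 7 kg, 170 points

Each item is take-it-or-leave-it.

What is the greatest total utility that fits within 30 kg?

921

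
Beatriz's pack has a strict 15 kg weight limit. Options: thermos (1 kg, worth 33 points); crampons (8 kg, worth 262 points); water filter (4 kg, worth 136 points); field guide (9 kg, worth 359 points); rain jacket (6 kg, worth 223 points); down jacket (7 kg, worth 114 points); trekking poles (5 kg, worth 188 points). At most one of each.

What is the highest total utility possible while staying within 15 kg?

By utility per kg: field guide 39.89, trekking poles 37.60, rain jacket 37.17, water filter 34.00 lead.
Taking the top-ratio items first gives thermos + field guide + trekking poles for 580 (15 kg).
Dropping thermos and trekking poles frees 6 kg; slotting in rain jacket (6 kg) lifts the total to 582 at 15 kg.

582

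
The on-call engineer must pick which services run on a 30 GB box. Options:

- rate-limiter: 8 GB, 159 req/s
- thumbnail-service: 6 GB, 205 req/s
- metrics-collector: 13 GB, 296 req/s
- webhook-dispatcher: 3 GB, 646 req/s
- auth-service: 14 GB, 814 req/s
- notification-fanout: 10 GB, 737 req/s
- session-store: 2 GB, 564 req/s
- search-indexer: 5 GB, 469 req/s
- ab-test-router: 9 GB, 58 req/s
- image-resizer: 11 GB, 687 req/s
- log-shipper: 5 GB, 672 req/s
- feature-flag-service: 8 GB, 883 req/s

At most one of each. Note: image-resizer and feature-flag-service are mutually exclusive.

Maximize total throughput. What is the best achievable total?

Ranking by ratio (throughput/GB): session-store 282.00, webhook-dispatcher 215.33, log-shipper 134.40.
Taking the top-ratio services first gives thumbnail-service + webhook-dispatcher + session-store + search-indexer + log-shipper + feature-flag-service for 3439 (29 GB).
Dropping thumbnail-service and search-indexer frees 11 GB; slotting in notification-fanout (10 GB) lifts the total to 3502 at 28 GB.

3502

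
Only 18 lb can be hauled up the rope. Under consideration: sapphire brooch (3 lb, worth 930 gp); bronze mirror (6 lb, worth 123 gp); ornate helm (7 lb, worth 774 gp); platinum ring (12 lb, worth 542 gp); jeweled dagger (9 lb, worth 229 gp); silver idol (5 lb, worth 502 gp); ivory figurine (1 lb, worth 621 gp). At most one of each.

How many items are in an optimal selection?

4

Optimal total is 2827.
For example sapphire brooch + ornate helm + silver idol + ivory figurine achieves it, using 16 lb.
All optima have 4 items.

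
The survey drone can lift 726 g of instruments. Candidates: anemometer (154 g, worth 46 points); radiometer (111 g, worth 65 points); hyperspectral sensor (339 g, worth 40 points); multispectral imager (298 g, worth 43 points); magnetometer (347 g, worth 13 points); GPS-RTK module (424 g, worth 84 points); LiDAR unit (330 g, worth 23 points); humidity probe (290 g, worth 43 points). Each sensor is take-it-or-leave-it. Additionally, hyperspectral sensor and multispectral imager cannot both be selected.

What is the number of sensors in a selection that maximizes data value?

3

Optimal total is 195.
For example anemometer + radiometer + GPS-RTK module achieves it, using 689 g.
Any selection reaching 195 contains exactly 3 sensors.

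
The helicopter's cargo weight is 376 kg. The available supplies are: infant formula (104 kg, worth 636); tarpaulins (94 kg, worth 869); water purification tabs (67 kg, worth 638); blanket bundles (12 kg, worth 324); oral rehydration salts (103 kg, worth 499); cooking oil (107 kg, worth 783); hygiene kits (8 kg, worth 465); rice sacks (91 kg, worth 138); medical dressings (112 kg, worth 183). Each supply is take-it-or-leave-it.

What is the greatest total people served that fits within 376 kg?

3107

By people served per kg: hygiene kits 58.12, blanket bundles 27.00, water purification tabs 9.52, tarpaulins 9.24 lead.
Filling by ratio: tarpaulins + water purification tabs + blanket bundles + cooking oil + hygiene kits for 3079, with 88 kg left unused.
The 119 kg tied up in blanket bundles and cooking oil is better spent on infant formula + oral rehydration salts — total rises to 3107 (376 kg).
That's the maximum — no swap from here does better than 3107.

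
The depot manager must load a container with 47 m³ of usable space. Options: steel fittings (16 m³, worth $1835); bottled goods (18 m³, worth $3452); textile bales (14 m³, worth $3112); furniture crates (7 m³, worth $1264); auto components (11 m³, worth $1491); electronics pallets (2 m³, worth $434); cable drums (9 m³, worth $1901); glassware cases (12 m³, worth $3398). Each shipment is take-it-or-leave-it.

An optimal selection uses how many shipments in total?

4

Optimal total is 10396.
One optimal bundle: bottled goods + textile bales + electronics pallets + glassware cases (46 m³).
Any selection reaching 10396 contains exactly 4 shipments.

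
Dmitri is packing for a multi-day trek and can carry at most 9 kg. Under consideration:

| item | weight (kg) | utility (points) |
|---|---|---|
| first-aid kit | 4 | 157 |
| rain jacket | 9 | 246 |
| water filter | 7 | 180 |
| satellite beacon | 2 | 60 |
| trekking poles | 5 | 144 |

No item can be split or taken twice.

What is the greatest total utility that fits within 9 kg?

301

The ratio heuristic lands on first-aid kit + satellite beacon (217) but leaves 3 kg idle.
The 2 kg tied up in satellite beacon is better spent on trekking poles — total rises to 301 (9 kg).
Every other selection either busts 9 kg or fails to beat 301.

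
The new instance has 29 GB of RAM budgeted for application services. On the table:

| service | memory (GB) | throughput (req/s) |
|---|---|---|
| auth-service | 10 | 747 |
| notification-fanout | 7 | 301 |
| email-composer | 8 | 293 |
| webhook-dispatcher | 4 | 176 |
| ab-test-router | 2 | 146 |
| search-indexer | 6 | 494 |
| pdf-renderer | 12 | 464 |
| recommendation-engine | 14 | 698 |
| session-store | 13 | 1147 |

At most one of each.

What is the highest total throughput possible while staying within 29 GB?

2388

Best packing: auth-service + search-indexer + session-store — 29 GB, 2388 total.
An exhaustive check of the 512 subsets confirms 2388.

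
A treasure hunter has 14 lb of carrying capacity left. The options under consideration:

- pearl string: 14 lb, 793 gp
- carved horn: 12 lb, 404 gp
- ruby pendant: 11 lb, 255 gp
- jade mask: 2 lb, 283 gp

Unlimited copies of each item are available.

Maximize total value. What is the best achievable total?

The ratio ordering already packs tightly: 7×jade mask, 14 lb, 1981.

1981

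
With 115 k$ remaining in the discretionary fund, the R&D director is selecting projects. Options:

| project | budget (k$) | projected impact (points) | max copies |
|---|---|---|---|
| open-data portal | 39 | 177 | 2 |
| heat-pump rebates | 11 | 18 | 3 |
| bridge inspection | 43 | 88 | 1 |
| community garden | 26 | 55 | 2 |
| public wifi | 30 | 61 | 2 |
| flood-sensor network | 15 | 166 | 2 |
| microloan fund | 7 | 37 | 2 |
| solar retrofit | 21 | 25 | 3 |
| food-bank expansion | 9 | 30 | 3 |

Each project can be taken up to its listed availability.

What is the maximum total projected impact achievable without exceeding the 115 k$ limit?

723

Ranking by ratio (projected impact/k$): flood-sensor network 11.07, microloan fund 5.29, open-data portal 4.54.
The ratio heuristic lands on open-data portal + 2×flood-sensor network + 2×microloan fund + 3×food-bank expansion (673) but leaves 5 k$ idle.
Dropping microloan fund and 3×food-bank expansion frees 34 k$; slotting in open-data portal (39 k$) lifts the total to 723 at 115 k$.
Every other selection either busts 115 k$ or exceeds an availability limit or fails to beat 723.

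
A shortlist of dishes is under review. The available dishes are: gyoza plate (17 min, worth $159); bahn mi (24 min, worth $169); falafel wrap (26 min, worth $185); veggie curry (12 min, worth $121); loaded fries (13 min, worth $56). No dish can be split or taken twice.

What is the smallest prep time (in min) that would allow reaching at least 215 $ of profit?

29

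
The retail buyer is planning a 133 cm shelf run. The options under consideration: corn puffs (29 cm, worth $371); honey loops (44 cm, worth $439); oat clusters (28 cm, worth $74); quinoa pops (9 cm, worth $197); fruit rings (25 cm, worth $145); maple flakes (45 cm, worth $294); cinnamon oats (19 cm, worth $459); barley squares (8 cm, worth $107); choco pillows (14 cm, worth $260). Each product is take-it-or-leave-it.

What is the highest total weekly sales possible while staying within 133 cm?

Ranking by ratio (weekly sales/cm): cinnamon oats 24.16, quinoa pops 21.89, choco pillows 18.57.
Best packing: corn puffs + honey loops + quinoa pops + cinnamon oats + barley squares + choco pillows — 123 cm, 1833 total.
That's the maximum — no swap from here does better than 1833.

1833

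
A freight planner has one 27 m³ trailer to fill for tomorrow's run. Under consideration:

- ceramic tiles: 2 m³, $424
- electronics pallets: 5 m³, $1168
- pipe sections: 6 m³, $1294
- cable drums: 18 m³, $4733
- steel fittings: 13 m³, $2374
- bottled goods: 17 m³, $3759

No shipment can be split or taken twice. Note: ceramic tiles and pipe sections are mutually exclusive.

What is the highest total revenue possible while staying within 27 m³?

6325

Ceramic tiles + electronics pallets + cable drums uses 25 of the 27 m³ and totals 6325.
Next best is pipe sections + cable drums at 6027 (24 m³) — short by 298.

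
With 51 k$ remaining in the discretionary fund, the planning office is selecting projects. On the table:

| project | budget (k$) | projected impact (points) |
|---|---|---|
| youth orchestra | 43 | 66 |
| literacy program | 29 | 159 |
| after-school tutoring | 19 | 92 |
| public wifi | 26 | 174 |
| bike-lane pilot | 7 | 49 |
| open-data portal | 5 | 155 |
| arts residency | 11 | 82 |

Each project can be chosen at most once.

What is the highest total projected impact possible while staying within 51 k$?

460

Density check — open-data portal 31.00, arts residency 7.45, bike-lane pilot 7.00, public wifi 6.69 are the best per k$.
Public wifi + bike-lane pilot + open-data portal + arts residency uses 49 of the 51 k$ and totals 460.
Every other selection either busts 51 k$ or fails to beat 460.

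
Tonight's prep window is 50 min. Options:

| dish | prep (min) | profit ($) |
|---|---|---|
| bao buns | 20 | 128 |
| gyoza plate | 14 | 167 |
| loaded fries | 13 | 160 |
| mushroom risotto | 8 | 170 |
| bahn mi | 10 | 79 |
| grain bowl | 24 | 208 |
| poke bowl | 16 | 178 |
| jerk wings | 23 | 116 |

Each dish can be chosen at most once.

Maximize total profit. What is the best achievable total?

By profit per min: mushroom risotto 21.25, loaded fries 12.31, gyoza plate 11.93 lead.
Filling by ratio: gyoza plate + loaded fries + mushroom risotto + bahn mi for 576, with 5 min left unused.
Replace loaded fries with poke bowl: the trade gains 18 net, giving 594 at 48 min.

594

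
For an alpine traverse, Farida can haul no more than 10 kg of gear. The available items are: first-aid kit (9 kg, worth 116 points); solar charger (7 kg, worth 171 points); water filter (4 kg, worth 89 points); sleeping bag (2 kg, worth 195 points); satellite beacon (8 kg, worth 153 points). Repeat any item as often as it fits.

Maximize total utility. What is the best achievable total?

Density check — sleeping bag 97.50, solar charger 24.43, water filter 22.25, satellite beacon 19.12 are the best per kg.
Best packing: 5×sleeping bag — 10 kg, 975 total.
Every other selection either busts 10 kg or fails to beat 975.

975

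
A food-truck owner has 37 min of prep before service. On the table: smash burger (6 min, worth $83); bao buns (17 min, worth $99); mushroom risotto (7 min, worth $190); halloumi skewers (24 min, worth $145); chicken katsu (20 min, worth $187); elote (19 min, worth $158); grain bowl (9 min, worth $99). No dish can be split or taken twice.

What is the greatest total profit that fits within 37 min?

476

Greedy by ratio would take smash burger + mushroom risotto + grain bowl: 22 min used, total 372.
Replace smash burger with chicken katsu: the trade gains 104 net, giving 476 at 36 min.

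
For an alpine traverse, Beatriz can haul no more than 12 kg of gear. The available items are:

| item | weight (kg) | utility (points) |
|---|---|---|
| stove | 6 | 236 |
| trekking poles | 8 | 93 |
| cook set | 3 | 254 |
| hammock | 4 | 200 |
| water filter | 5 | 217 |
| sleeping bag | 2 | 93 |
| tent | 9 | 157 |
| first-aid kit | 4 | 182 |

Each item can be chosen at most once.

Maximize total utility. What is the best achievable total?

A density-first pass picks cook set + hammock + sleeping bag — 547 at 9 kg.
Replace sleeping bag with water filter: the trade gains 124 net, giving 671 at 12 kg.
An exhaustive check of the 256 subsets confirms 671.

671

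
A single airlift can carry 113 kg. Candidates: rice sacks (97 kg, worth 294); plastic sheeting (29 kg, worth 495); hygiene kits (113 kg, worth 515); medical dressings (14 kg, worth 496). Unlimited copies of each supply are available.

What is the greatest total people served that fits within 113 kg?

3968

Taking 8×medical dressings: 112 kg used, 3968 in people served.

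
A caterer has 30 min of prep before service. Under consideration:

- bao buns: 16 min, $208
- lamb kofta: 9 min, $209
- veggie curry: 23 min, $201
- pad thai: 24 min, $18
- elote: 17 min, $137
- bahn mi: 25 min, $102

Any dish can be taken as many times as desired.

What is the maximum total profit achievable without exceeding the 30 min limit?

627

Density check — lamb kofta 23.22, bao buns 13.00, veggie curry 8.74, elote 8.06 are the best per min.
Best packing: 3×lamb kofta — 27 min, 627 total.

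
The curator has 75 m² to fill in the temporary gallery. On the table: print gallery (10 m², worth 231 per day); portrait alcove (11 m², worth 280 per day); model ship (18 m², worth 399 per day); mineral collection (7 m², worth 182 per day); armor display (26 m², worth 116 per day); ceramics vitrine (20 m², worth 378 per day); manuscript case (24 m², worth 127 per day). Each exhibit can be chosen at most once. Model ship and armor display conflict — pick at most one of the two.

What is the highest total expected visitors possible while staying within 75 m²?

1470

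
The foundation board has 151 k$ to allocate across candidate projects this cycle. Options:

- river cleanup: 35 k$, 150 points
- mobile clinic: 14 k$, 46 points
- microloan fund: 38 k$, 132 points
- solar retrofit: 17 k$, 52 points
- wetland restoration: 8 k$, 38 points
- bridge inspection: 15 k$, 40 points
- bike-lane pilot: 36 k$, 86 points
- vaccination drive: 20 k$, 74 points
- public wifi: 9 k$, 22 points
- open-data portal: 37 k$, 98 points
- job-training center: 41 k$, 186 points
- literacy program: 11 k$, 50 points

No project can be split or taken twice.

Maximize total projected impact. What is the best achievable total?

608

Greedy by ratio would take river cleanup + mobile clinic + solar retrofit + wetland restoration + vaccination drive + job-training center + literacy program: 146 k$ used, total 596.
Replace mobile clinic and vaccination drive with microloan fund: the trade gains 12 net, giving 608 at 150 k$.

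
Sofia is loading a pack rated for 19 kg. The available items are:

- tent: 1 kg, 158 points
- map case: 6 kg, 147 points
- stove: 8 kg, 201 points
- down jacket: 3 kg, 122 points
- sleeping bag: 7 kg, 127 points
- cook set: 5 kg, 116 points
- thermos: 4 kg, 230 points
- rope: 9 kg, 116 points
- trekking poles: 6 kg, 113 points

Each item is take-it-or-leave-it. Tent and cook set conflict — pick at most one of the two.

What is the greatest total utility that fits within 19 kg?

By utility per kg: tent 158.00, thermos 57.50, down jacket 40.67, stove 25.12 lead.
Taking the top-ratio items first gives tent + stove + down jacket + thermos for 711 (16 kg).
Dropping down jacket frees 3 kg; slotting in map case (6 kg) lifts the total to 736 at 19 kg.

736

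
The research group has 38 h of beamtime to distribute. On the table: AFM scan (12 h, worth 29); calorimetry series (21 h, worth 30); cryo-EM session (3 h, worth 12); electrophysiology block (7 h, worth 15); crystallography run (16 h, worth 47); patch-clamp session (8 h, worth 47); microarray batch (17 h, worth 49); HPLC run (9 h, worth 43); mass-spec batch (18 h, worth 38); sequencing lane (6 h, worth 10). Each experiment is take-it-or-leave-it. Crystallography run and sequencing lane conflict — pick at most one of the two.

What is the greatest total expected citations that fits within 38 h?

151

Density check — patch-clamp session 5.88, HPLC run 4.78, cryo-EM session 4.00 are the best per h.
The ratio heuristic lands on cryo-EM session + crystallography run + patch-clamp session + HPLC run (149) but leaves 2 h idle.
The 16 h tied up in crystallography run is better spent on microarray batch — total rises to 151 (37 h).
That's the maximum — no feasible swap from here does better than 151.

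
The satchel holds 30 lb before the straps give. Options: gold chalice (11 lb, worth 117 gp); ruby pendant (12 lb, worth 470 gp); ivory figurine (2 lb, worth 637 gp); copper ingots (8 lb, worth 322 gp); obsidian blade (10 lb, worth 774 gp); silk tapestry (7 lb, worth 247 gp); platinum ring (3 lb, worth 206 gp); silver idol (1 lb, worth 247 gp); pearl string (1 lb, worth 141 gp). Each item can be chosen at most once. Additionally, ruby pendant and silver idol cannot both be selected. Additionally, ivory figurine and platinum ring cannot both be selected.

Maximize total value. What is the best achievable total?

2368

By value per lb: ivory figurine 318.50, silver idol 247.00, pearl string 141.00, obsidian blade 77.40 lead.
Best packing: ivory figurine + copper ingots + obsidian blade + silk tapestry + silver idol + pearl string — 29 lb, 2368 total.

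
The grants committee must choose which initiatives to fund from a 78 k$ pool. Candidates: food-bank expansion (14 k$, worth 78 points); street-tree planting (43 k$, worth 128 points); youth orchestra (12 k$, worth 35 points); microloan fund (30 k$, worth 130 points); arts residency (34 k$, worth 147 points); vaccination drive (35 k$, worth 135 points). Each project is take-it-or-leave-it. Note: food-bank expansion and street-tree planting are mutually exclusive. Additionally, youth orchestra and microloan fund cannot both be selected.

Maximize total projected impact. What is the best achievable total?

Food-bank expansion + microloan fund + arts residency uses 78 of the 78 k$ and totals 355.
That's the maximum — no feasible swap from here does better than 355.

355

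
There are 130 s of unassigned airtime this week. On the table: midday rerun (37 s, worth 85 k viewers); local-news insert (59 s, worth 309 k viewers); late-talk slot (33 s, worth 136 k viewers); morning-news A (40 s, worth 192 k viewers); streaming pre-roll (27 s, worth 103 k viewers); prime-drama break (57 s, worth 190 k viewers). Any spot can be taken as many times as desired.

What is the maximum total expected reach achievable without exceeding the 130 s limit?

Best packing: 2×local-news insert — 118 s, 618 total.

618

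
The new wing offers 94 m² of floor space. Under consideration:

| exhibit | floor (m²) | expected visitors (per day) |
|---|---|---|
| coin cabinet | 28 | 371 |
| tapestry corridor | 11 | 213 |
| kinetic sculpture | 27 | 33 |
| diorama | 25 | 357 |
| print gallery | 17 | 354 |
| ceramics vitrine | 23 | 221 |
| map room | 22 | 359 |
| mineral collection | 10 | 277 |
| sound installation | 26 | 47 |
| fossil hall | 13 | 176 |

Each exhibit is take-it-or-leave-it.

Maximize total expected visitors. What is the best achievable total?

1574

Filling by ratio: tapestry corridor + diorama + print gallery + map room + mineral collection for 1560, with 9 m² left unused.
Replace diorama with coin cabinet: the trade gains 14 net, giving 1574 at 88 m².
Next best is coin cabinet + tapestry corridor + diorama + print gallery + mineral collection at 1572 (91 m²) — short by 2.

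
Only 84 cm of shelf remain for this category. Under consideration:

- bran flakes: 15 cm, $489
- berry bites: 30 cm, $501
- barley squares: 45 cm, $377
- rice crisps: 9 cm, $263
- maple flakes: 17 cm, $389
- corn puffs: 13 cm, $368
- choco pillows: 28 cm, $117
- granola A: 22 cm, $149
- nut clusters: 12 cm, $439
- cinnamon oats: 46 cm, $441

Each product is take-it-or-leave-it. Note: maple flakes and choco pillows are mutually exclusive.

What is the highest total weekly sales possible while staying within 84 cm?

A density-first pass picks bran flakes + rice crisps + maple flakes + corn puffs + nut clusters — 1948 at 66 cm.
Replace corn puffs with berry bites: the trade gains 133 net, giving 2081 at 83 cm.
Next best is bran flakes + berry bites + rice crisps + corn puffs + nut clusters at 2060 (79 cm) — short by 21.

2081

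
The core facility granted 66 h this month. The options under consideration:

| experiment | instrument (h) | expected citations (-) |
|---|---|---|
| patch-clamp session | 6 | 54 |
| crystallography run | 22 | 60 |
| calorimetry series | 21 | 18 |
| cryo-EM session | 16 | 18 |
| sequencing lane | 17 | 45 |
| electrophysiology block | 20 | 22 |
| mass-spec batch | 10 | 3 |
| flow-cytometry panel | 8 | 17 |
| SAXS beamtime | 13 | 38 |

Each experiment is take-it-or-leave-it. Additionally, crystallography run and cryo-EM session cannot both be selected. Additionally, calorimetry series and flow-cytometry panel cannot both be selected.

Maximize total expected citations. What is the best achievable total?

214

Patch-clamp session + crystallography run + sequencing lane + flow-cytometry panel + SAXS beamtime uses 66 of the 66 h and totals 214.
Every other selection either busts 66 h or breaks a pairing rule or fails to beat 214.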